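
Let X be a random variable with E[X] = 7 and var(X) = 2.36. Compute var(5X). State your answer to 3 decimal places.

var(5X) = (5)²·var(X) = 25·2.36 = 59

59.000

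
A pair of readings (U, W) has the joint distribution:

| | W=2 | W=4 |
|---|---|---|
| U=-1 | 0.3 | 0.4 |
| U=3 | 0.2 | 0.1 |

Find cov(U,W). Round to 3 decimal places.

-0.400

E[U] = 0.2,  E[W] = 3
E[UW] = 0.2
cov(U,W) = E[UW] − E[U]E[W] = 0.2 − (0.2)(3) = -0.4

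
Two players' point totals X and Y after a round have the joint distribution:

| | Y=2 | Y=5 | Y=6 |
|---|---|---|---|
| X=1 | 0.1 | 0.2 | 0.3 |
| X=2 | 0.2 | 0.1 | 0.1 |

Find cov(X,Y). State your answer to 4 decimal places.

E[X] = 1.4,  E[Y] = 4.5
E[XY] = 6
cov(X,Y) = E[XY] − E[X]E[Y] = 6 − (1.4)(4.5) = -0.3

-0.3000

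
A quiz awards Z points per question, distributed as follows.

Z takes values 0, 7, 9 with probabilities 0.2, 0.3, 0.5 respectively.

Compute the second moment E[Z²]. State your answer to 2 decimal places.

55.20

E[Z²] = (0)²(0.2) + (7)²(0.3) + (9)²(0.5) = 55.2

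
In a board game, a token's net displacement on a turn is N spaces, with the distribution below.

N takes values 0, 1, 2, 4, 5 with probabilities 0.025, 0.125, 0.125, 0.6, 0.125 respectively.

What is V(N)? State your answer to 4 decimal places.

E[N] = (0)(0.025) + (1)(0.125) + (2)(0.125) + (4)(0.6) + (5)(0.125) = 3.4
E[N²] = (0)²(0.025) + (1)²(0.125) + (2)²(0.125) + (4)²(0.6) + (5)²(0.125) = 13.35
V(N) = E[N²] − (E[N])² = 13.35 − (3.4)² = 1.79

1.7900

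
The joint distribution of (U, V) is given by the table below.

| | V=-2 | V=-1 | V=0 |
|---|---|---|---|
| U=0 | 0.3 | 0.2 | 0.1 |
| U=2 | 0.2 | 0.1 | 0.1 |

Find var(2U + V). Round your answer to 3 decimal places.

4.610

E[U] = 0.8,  E[V] = -1.3,  E[UV] = -1
var(U) = 1.6 − (0.8)² = 0.96;  var(V) = 2.3 − (-1.3)² = 0.61
Cov(U,V) = -1 − (0.8)(-1.3) = 0.04
var(2U + V) = (2)²·0.96 + (1)²·0.61 + 2·(2)·(1)·0.04 = 4.61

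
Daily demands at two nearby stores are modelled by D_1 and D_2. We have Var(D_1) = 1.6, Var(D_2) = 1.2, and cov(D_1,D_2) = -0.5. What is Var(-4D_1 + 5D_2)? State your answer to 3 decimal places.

Var(-4D_1 + 5D_2) = (-4)²·Var(D_1) + (5)²·Var(D_2) + 2·(-4)·(5)·cov(D_1,D_2)
= 16·1.6 + 25·1.2 + -40·-0.5 = 75.6

75.600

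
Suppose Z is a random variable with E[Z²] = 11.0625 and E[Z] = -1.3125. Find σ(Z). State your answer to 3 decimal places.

3.056

V(Z) = 11.0625 − (-1.3125)² = 9.33984375
σ(Z) = √9.33984375 ≈ 3.056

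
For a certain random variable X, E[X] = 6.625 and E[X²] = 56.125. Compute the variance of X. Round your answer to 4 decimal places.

Var(X) = 56.125 − (6.625)² = 12.234375

12.2344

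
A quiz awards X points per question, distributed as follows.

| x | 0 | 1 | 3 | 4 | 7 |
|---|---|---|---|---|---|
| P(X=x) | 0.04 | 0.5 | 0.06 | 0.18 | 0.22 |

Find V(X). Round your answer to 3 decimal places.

E[X] = (0)(0.04) + (1)(0.5) + (3)(0.06) + (4)(0.18) + (7)(0.22) = 2.94
E[X²] = (0)²(0.04) + (1)²(0.5) + (3)²(0.06) + (4)²(0.18) + (7)²(0.22) = 14.7
V(X) = E[X²] − (E[X])² = 14.7 − (2.94)² = 6.0564

6.056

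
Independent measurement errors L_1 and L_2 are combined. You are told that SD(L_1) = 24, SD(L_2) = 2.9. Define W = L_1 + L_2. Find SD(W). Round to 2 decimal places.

V(L_1) = 576, V(L_2) = 8.41
By independence, V(W) = (1)²V(L_1) + (1)²V(L_2)
= (1)²·576 + (1)²·8.41 = 584.41
SD(W) = √584.41 ≈ 24.17

24.17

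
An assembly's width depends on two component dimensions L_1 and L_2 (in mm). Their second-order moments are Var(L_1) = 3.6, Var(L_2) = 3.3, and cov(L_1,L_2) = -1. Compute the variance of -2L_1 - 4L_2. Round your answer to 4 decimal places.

Var(-2L_1 - 4L_2) = (-2)²·Var(L_1) + (-4)²·Var(L_2) + 2·(-2)·(-4)·cov(L_1,L_2)
= 4·3.6 + 16·3.3 + 16·-1 = 51.2

51.2000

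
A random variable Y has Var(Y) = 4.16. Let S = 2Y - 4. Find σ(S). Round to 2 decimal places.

Var(2Y - 4) = (2)²·4.16 = 16.64
σ(S) = √16.64 ≈ 4.08

4.08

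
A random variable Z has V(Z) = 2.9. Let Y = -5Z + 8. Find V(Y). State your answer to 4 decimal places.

72.5000

V(-5Z + 8) = (-5)²·V(Z) = 25·2.9 = 72.5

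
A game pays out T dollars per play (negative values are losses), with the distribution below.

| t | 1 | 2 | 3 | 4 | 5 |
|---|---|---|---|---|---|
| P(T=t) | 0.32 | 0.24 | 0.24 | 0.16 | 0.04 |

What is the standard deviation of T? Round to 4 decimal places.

E[T] = (1)(0.32) + (2)(0.24) + (3)(0.24) + (4)(0.16) + (5)(0.04) = 2.36
E[T²] = (1)²(0.32) + (2)²(0.24) + (3)²(0.24) + (4)²(0.16) + (5)²(0.04) = 7
var(T) = E[T²] − (E[T])² = 7 − (2.36)² = 1.4304
sd(T) = √1.4304 ≈ 1.1960

1.1960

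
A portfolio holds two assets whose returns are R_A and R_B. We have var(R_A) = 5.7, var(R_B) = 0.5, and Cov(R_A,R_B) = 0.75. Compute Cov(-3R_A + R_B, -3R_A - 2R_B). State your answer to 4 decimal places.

Cov(-3R_A + R_B, -3R_A - 2R_B) = (-3)(-3)var(R_A) + (1)(-2)var(R_B) + [(-3)(-2) + (1)(-3)]Cov(R_A,R_B)
= 9·5.7 + -2·0.5 + 3·0.75 = 52.55

52.5500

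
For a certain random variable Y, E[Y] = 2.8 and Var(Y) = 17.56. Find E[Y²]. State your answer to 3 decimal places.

E[Y²] = Var(Y) + (E[Y])² = 17.56 + (2.8)² = 25.4

25.400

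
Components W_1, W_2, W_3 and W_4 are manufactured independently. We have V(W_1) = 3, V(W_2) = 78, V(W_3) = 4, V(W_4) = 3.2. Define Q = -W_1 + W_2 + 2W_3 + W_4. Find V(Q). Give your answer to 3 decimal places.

100.200

By independence, V(Q) = (-1)²V(W_1) + (1)²V(W_2) + (2)²V(W_3) + (1)²V(W_4)
= (-1)²·3 + (1)²·78 + (2)²·4 + (1)²·3.2 = 100.2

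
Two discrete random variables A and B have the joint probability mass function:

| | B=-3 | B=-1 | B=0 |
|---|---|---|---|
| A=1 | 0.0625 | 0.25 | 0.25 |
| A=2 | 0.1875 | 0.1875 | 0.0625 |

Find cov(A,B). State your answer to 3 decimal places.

-0.230

E[A] = 1.4375,  E[B] = -1.1875
E[AB] = -1.9375
cov(A,B) = E[AB] − E[A]E[B] = -1.9375 − (1.4375)(-1.1875) = -0.23046875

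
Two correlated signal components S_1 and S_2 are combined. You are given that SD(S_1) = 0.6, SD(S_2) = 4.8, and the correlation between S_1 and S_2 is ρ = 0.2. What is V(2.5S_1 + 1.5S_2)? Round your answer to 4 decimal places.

58.4100

V(S_1) = (0.6)² = 0.36;  V(S_2) = (4.8)² = 23.04
cov(S_1,S_2) = ρ·SD(S_1)·SD(S_2) = 0.2·0.6·4.8 = 0.576
V(2.5S_1 + 1.5S_2) = (2.5)²·V(S_1) + (1.5)²·V(S_2) + 2·(2.5)·(1.5)·cov(S_1,S_2)
= 6.25·0.36 + 2.25·23.04 + 7.5·0.576 = 58.41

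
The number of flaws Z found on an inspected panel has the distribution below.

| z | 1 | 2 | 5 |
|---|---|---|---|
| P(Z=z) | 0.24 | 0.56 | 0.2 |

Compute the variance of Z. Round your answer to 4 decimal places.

1.9104

E[Z] = (1)(0.24) + (2)(0.56) + (5)(0.2) = 2.36
E[Z²] = (1)²(0.24) + (2)²(0.56) + (5)²(0.2) = 7.48
var(Z) = E[Z²] − (E[Z])² = 7.48 − (2.36)² = 1.9104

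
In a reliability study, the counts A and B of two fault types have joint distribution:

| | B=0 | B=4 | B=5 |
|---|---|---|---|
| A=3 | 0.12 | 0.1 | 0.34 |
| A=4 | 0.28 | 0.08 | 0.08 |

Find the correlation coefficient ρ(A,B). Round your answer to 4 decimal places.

E[A] = 3.44,  E[B] = 2.82
E[AB] = 9.18
cov(A,B) = E[AB] − E[A]E[B] = 9.18 − (3.44)(2.82) = -0.5208
var(A) = 0.2464,  var(B) = 5.4276
ρ = -0.5208 / √(0.2464·5.4276) ≈ -0.4503

-0.4503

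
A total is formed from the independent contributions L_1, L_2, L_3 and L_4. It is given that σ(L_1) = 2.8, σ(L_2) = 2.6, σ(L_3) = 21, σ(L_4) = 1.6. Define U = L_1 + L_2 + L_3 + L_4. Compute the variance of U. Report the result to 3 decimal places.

458.160

V(L_1) = 7.84, V(L_2) = 6.76, V(L_3) = 441, V(L_4) = 2.56
By independence, V(U) = (1)²V(L_1) + (1)²V(L_2) + (1)²V(L_3) + (1)²V(L_4)
= (1)²·7.84 + (1)²·6.76 + (1)²·441 + (1)²·2.56 = 458.16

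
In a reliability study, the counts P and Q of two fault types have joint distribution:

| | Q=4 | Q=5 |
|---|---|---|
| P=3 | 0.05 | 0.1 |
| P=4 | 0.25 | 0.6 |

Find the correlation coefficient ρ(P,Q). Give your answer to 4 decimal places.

0.0306

E[P] = 3.85,  E[Q] = 4.7
E[PQ] = 18.1
cov(P,Q) = E[PQ] − E[P]E[Q] = 18.1 − (3.85)(4.7) = 0.005
V(P) = 0.1275,  V(Q) = 0.21
ρ = 0.005 / √(0.1275·0.21) ≈ 0.0306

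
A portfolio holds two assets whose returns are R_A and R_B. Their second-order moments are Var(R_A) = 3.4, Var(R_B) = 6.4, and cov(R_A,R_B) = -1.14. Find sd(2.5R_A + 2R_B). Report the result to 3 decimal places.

5.954

Var(2.5R_A + 2R_B) = (2.5)²·Var(R_A) + (2)²·Var(R_B) + 2·(2.5)·(2)·cov(R_A,R_B)
= 6.25·3.4 + 4·6.4 + 10·-1.14 = 35.45
sd(2.5R_A + 2R_B) = √35.45 ≈ 5.954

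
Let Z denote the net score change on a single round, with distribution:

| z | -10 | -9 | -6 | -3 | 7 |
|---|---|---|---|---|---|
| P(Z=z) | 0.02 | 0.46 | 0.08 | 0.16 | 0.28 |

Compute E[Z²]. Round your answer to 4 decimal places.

E[Z²] = (-10)²(0.02) + (-9)²(0.46) + (-6)²(0.08) + (-3)²(0.16) + (7)²(0.28) = 57.3

57.3000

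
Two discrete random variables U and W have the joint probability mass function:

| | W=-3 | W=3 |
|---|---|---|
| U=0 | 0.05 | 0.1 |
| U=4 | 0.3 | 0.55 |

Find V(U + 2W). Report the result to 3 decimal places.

34.560

E[U] = 3.4,  E[W] = 0.9,  E[UW] = 3
V(U) = 13.6 − (3.4)² = 2.04;  V(W) = 9 − (0.9)² = 8.19
Cov(U,W) = 3 − (3.4)(0.9) = -0.06
V(U + 2W) = (1)²·2.04 + (2)²·8.19 + 2·(1)·(2)·-0.06 = 34.56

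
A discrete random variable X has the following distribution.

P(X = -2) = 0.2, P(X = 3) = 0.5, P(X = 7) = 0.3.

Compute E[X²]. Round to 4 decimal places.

E[X²] = (-2)²(0.2) + (3)²(0.5) + (7)²(0.3) = 20

20.0000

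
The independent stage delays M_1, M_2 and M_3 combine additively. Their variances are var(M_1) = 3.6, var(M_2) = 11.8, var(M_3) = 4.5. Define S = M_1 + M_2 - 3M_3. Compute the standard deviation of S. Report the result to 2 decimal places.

By independence, var(S) = (1)²var(M_1) + (1)²var(M_2) + (-3)²var(M_3)
= (1)²·3.6 + (1)²·11.8 + (-3)²·4.5 = 55.9
SD(S) = √55.9 ≈ 7.48

7.48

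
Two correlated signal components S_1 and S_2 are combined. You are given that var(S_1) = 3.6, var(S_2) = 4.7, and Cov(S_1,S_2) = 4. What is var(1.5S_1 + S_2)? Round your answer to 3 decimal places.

var(1.5S_1 + S_2) = (1.5)²·var(S_1) + (1)²·var(S_2) + 2·(1.5)·(1)·Cov(S_1,S_2)
= 2.25·3.6 + 1·4.7 + 3·4 = 24.8

24.800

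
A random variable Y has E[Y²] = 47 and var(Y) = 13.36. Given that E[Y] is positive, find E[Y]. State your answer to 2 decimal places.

5.80

(E[Y])² = E[Y²] − var(Y) = 47 − 13.36 = 33.64
E[Y] = √33.64 = 5.8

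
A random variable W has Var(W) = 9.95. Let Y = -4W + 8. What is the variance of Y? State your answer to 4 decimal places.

159.2000

Var(-4W + 8) = (-4)²·Var(W) = 16·9.95 = 159.2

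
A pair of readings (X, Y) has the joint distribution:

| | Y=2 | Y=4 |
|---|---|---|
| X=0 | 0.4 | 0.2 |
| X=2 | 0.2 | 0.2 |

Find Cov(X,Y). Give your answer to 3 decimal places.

E[X] = 0.8,  E[Y] = 2.8
E[XY] = 2.4
Cov(X,Y) = E[XY] − E[X]E[Y] = 2.4 − (0.8)(2.8) = 0.16

0.160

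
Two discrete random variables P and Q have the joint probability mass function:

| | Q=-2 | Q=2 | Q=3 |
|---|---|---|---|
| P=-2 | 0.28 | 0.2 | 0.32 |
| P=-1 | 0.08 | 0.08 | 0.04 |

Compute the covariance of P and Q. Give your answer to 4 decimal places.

E[P] = -1.8,  E[Q] = 0.92
E[PQ] = -1.72
Cov(P,Q) = E[PQ] − E[P]E[Q] = -1.72 − (-1.8)(0.92) = -0.064

-0.0640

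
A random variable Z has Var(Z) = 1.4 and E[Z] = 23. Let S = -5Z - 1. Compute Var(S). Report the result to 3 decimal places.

35.000

Var(-5Z - 1) = (-5)²·Var(Z) = 25·1.4 = 35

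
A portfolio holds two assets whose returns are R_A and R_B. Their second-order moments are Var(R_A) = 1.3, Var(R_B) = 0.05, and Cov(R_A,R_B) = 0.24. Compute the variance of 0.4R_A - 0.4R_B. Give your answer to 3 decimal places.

Var(0.4R_A - 0.4R_B) = (0.4)²·Var(R_A) + (-0.4)²·Var(R_B) + 2·(0.4)·(-0.4)·Cov(R_A,R_B)
= 0.16·1.3 + 0.16·0.05 + -0.32·0.24 = 0.1392

0.139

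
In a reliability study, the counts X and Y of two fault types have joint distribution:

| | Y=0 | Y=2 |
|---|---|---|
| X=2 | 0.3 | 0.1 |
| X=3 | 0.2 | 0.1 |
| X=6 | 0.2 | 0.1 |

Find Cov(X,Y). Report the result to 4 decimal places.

E[X] = 3.5,  E[Y] = 0.6
E[XY] = 2.2
Cov(X,Y) = E[XY] − E[X]E[Y] = 2.2 − (3.5)(0.6) = 0.1

0.1000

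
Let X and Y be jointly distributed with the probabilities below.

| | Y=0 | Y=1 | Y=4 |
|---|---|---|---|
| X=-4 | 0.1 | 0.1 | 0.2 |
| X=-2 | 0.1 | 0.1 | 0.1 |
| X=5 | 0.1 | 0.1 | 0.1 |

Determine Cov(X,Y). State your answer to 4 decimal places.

-0.7700

E[X] = -0.7,  E[Y] = 1.9
E[XY] = -2.1
Cov(X,Y) = E[XY] − E[X]E[Y] = -2.1 − (-0.7)(1.9) = -0.77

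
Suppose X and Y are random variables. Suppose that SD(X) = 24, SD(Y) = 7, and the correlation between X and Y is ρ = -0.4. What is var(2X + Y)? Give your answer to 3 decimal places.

2084.200

var(X) = (24)² = 576;  var(Y) = (7)² = 49
cov(X,Y) = ρ·SD(X)·SD(Y) = -0.4·24·7 = -67.2
var(2X + Y) = (2)²·var(X) + (1)²·var(Y) + 2·(2)·(1)·cov(X,Y)
= 4·576 + 1·49 + 4·-67.2 = 2084.2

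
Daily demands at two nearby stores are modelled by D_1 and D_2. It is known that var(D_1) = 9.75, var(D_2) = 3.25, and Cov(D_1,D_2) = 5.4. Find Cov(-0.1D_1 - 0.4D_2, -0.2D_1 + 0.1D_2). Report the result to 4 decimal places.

0.4430

Cov(-0.1D_1 - 0.4D_2, -0.2D_1 + 0.1D_2) = (-0.1)(-0.2)var(D_1) + (-0.4)(0.1)var(D_2) + [(-0.1)(0.1) + (-0.4)(-0.2)]Cov(D_1,D_2)
= 0.02·9.75 + -0.04·3.25 + 0.07·5.4 = 0.443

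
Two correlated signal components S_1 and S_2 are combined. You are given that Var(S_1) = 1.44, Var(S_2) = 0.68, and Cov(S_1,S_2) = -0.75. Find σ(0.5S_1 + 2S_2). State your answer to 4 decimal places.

Var(0.5S_1 + 2S_2) = (0.5)²·Var(S_1) + (2)²·Var(S_2) + 2·(0.5)·(2)·Cov(S_1,S_2)
= 0.25·1.44 + 4·0.68 + 2·-0.75 = 1.58
σ(0.5S_1 + 2S_2) = √1.58 ≈ 1.2570

1.2570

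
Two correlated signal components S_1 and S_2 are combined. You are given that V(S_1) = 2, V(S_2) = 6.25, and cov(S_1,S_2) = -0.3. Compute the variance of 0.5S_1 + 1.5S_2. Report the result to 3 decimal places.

V(0.5S_1 + 1.5S_2) = (0.5)²·V(S_1) + (1.5)²·V(S_2) + 2·(0.5)·(1.5)·cov(S_1,S_2)
= 0.25·2 + 2.25·6.25 + 1.5·-0.3 = 14.1125

14.113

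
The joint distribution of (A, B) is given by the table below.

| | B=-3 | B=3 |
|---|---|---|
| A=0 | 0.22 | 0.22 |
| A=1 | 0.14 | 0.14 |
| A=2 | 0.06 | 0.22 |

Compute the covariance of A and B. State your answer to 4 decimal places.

E[A] = 0.84,  E[B] = 0.48
E[AB] = 0.96
cov(A,B) = E[AB] − E[A]E[B] = 0.96 − (0.84)(0.48) = 0.5568

0.5568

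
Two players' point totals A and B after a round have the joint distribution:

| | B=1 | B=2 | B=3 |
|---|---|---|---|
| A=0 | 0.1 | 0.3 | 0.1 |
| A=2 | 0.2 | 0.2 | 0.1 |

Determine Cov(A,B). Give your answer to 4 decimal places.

-0.1000

E[A] = 1,  E[B] = 1.9
E[AB] = 1.8
Cov(A,B) = E[AB] − E[A]E[B] = 1.8 − (1)(1.9) = -0.1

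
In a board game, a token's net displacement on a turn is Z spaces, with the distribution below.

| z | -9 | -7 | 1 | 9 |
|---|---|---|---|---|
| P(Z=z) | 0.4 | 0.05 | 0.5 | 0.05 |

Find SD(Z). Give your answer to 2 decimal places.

5.51

E[Z] = (-9)(0.4) + (-7)(0.05) + (1)(0.5) + (9)(0.05) = -3
E[Z²] = (-9)²(0.4) + (-7)²(0.05) + (1)²(0.5) + (9)²(0.05) = 39.4
var(Z) = E[Z²] − (E[Z])² = 39.4 − (-3)² = 30.4
SD(Z) = √30.4 ≈ 5.51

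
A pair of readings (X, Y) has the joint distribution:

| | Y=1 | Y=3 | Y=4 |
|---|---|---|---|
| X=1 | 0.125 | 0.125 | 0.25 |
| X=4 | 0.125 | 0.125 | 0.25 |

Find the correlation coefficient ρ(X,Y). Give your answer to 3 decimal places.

0.000

E[X] = 2.5,  E[Y] = 3
E[XY] = 7.5
Cov(X,Y) = E[XY] − E[X]E[Y] = 7.5 − (2.5)(3) = 0
Var(X) = 2.25,  Var(Y) = 1.5
ρ = 0 / √(2.25·1.5) ≈ 0.000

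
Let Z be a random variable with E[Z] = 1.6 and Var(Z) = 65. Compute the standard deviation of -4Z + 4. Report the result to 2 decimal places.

Var(-4Z + 4) = (-4)²·65 = 1040
SD(-4Z + 4) = √1040 ≈ 32.25

32.25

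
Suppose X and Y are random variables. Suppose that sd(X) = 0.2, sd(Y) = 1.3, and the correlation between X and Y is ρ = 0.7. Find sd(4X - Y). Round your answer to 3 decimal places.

0.935

Var(X) = (0.2)² = 0.04;  Var(Y) = (1.3)² = 1.69
cov(X,Y) = ρ·sd(X)·sd(Y) = 0.7·0.2·1.3 = 0.182
Var(4X - Y) = (4)²·Var(X) + (-1)²·Var(Y) + 2·(4)·(-1)·cov(X,Y)
= 16·0.04 + 1·1.69 + -8·0.182 = 0.874
sd(4X - Y) = √0.874 ≈ 0.935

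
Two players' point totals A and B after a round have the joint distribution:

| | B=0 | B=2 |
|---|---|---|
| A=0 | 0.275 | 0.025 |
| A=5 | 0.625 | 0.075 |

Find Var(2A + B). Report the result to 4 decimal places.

E[A] = 3.5,  E[B] = 0.2,  E[AB] = 0.75
Var(A) = 17.5 − (3.5)² = 5.25;  Var(B) = 0.4 − (0.2)² = 0.36
Cov(A,B) = 0.75 − (3.5)(0.2) = 0.05
Var(2A + B) = (2)²·5.25 + (1)²·0.36 + 2·(2)·(1)·0.05 = 21.56

21.5600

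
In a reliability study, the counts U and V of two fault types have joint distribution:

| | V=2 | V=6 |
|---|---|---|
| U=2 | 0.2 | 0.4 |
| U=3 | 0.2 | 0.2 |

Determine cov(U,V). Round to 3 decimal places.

E[U] = 2.4,  E[V] = 4.4
E[UV] = 10.4
cov(U,V) = E[UV] − E[U]E[V] = 10.4 − (2.4)(4.4) = -0.16

-0.160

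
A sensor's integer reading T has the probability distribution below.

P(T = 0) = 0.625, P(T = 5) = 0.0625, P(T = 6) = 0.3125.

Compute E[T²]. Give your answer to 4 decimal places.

12.8125

E[T²] = (0)²(0.625) + (5)²(0.0625) + (6)²(0.3125) = 12.8125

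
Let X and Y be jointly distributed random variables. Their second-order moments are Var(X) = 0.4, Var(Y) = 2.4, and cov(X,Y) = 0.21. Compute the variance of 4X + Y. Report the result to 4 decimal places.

Var(4X + Y) = (4)²·Var(X) + (1)²·Var(Y) + 2·(4)·(1)·cov(X,Y)
= 16·0.4 + 1·2.4 + 8·0.21 = 10.48

10.4800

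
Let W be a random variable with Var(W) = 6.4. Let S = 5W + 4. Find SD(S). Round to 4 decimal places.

Var(5W + 4) = (5)²·6.4 = 160
SD(S) = √160 ≈ 12.6491

12.6491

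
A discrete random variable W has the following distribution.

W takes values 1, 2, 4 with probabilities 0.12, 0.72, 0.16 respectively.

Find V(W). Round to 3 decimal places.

0.720

E[W] = (1)(0.12) + (2)(0.72) + (4)(0.16) = 2.2
E[W²] = (1)²(0.12) + (2)²(0.72) + (4)²(0.16) = 5.56
V(W) = E[W²] − (E[W])² = 5.56 − (2.2)² = 0.72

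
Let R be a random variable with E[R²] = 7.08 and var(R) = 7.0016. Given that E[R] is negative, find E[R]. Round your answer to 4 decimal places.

-0.2800

(E[R])² = E[R²] − var(R) = 7.08 − 7.0016 = 0.0784
E[R] = −√0.0784 = -0.28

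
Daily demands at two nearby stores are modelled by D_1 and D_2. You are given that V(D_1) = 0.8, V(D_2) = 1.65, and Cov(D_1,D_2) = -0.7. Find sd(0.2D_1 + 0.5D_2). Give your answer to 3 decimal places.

0.552

V(0.2D_1 + 0.5D_2) = (0.2)²·V(D_1) + (0.5)²·V(D_2) + 2·(0.2)·(0.5)·Cov(D_1,D_2)
= 0.04·0.8 + 0.25·1.65 + 0.2·-0.7 = 0.3045
sd(0.2D_1 + 0.5D_2) = √0.3045 ≈ 0.552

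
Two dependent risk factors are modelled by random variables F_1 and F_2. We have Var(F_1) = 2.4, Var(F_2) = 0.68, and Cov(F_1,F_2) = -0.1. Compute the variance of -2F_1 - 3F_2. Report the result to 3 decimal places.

Var(-2F_1 - 3F_2) = (-2)²·Var(F_1) + (-3)²·Var(F_2) + 2·(-2)·(-3)·Cov(F_1,F_2)
= 4·2.4 + 9·0.68 + 12·-0.1 = 14.52

14.520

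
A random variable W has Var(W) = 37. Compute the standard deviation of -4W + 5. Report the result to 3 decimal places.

24.331

Var(-4W + 5) = (-4)²·37 = 592
SD(-4W + 5) = √592 ≈ 24.331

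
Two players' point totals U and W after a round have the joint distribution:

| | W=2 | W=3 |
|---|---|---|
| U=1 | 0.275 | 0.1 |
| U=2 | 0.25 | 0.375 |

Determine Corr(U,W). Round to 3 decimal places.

E[U] = 1.625,  E[W] = 2.475
E[UW] = 4.1
Cov(U,W) = E[UW] − E[U]E[W] = 4.1 − (1.625)(2.475) = 0.078125
Var(U) = 0.234375,  Var(W) = 0.249375
ρ = 0.078125 / √(0.234375·0.249375) ≈ 0.323

0.323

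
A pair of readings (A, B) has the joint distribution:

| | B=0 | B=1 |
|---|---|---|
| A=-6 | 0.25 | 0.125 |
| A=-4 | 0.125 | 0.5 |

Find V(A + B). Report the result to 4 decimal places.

1.6094

E[A] = -4.75,  E[B] = 0.625,  E[AB] = -2.75
V(A) = 23.5 − (-4.75)² = 0.9375;  V(B) = 0.625 − (0.625)² = 0.234375
cov(A,B) = -2.75 − (-4.75)(0.625) = 0.21875
V(A + B) = (1)²·0.9375 + (1)²·0.234375 + 2·(1)·(1)·0.21875 = 1.609375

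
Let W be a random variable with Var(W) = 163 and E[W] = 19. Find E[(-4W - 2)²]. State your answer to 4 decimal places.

8692.0000

E[-4W - 2] = -4·19 − 2 = -78
Var(-4W - 2) = (-4)²·163 = 2608
E[(-4W - 2)²] = Var((-4W - 2)) + (E[(-4W - 2)])² = 2608 + (-78)² = 8692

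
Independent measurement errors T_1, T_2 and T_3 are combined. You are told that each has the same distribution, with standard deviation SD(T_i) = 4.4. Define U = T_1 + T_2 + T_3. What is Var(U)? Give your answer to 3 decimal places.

Var(T_i) = (4.4)² = 19.36
By independence, Var(U) = (1)²Var(T_1) + (1)²Var(T_2) + (1)²Var(T_3)
= (1)²·19.36 + (1)²·19.36 + (1)²·19.36 = 58.08

58.080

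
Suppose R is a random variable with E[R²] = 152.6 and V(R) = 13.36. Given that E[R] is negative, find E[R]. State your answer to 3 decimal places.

(E[R])² = E[R²] − V(R) = 152.6 − 13.36 = 139.24
E[R] = −√139.24 = -11.8

-11.800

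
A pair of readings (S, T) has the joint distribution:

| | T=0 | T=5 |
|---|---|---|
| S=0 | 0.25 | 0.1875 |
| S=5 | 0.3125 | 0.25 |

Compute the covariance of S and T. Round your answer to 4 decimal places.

0.0977

E[S] = 2.8125,  E[T] = 2.1875
E[ST] = 6.25
Cov(S,T) = E[ST] − E[S]E[T] = 6.25 − (2.8125)(2.1875) = 0.09765625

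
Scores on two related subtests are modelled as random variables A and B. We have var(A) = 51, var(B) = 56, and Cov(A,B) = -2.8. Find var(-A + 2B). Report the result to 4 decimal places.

286.2000

var(-A + 2B) = (-1)²·var(A) + (2)²·var(B) + 2·(-1)·(2)·Cov(A,B)
= 1·51 + 4·56 + -4·-2.8 = 286.2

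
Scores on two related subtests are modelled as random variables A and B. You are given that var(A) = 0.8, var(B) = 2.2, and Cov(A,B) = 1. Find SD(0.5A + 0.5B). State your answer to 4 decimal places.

1.1180

var(0.5A + 0.5B) = (0.5)²·var(A) + (0.5)²·var(B) + 2·(0.5)·(0.5)·Cov(A,B)
= 0.25·0.8 + 0.25·2.2 + 0.5·1 = 1.25
SD(0.5A + 0.5B) = √1.25 ≈ 1.1180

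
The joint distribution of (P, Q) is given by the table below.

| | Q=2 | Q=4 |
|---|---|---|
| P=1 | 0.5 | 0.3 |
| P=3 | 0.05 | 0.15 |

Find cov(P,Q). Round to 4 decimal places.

E[P] = 1.4,  E[Q] = 2.9
E[PQ] = 4.3
cov(P,Q) = E[PQ] − E[P]E[Q] = 4.3 − (1.4)(2.9) = 0.24

0.2400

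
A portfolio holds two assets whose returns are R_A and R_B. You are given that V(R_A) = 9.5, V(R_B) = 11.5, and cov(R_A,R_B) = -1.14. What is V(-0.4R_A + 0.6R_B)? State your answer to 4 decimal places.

V(-0.4R_A + 0.6R_B) = (-0.4)²·V(R_A) + (0.6)²·V(R_B) + 2·(-0.4)·(0.6)·cov(R_A,R_B)
= 0.16·9.5 + 0.36·11.5 + -0.48·-1.14 = 6.2072

6.2072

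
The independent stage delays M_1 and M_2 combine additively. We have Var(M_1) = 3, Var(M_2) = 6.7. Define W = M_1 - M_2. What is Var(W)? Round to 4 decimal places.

9.7000

By independence, Var(W) = (1)²Var(M_1) + (-1)²Var(M_2)
= (1)²·3 + (-1)²·6.7 = 9.7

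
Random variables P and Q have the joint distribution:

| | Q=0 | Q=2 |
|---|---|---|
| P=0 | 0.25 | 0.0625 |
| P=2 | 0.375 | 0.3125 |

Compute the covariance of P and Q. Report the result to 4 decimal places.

0.2188

E[P] = 1.375,  E[Q] = 0.75
E[PQ] = 1.25
Cov(P,Q) = E[PQ] − E[P]E[Q] = 1.25 − (1.375)(0.75) = 0.21875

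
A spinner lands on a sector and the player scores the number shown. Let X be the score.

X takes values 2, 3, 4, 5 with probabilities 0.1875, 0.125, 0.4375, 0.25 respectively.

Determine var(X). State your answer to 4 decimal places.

E[X] = (2)(0.1875) + (3)(0.125) + (4)(0.4375) + (5)(0.25) = 3.75
E[X²] = (2)²(0.1875) + (3)²(0.125) + (4)²(0.4375) + (5)²(0.25) = 15.125
var(X) = E[X²] − (E[X])² = 15.125 − (3.75)² = 1.0625

1.0625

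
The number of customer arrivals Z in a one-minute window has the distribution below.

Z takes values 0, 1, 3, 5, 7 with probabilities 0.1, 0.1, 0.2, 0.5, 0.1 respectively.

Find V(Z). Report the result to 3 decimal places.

4.090

E[Z] = (0)(0.1) + (1)(0.1) + (3)(0.2) + (5)(0.5) + (7)(0.1) = 3.9
E[Z²] = (0)²(0.1) + (1)²(0.1) + (3)²(0.2) + (5)²(0.5) + (7)²(0.1) = 19.3
V(Z) = E[Z²] − (E[Z])² = 19.3 − (3.9)² = 4.09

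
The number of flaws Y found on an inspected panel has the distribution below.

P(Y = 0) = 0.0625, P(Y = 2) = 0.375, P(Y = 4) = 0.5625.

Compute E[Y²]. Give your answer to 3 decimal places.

10.500

E[Y²] = (0)²(0.0625) + (2)²(0.375) + (4)²(0.5625) = 10.5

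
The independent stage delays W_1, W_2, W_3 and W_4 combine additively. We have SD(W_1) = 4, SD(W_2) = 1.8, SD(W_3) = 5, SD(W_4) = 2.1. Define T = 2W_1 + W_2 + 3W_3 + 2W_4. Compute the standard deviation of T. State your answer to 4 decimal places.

Var(W_1) = 16, Var(W_2) = 3.24, Var(W_3) = 25, Var(W_4) = 4.41
By independence, Var(T) = (2)²Var(W_1) + (1)²Var(W_2) + (3)²Var(W_3) + (2)²Var(W_4)
= (2)²·16 + (1)²·3.24 + (3)²·25 + (2)²·4.41 = 309.88
SD(T) = √309.88 ≈ 17.6034

17.6034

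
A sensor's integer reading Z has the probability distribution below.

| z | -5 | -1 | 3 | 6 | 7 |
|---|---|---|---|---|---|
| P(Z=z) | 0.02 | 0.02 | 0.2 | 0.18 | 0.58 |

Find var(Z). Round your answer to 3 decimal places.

E[Z] = (-5)(0.02) + (-1)(0.02) + (3)(0.2) + (6)(0.18) + (7)(0.58) = 5.62
E[Z²] = (-5)²(0.02) + (-1)²(0.02) + (3)²(0.2) + (6)²(0.18) + (7)²(0.58) = 37.22
var(Z) = E[Z²] − (E[Z])² = 37.22 − (5.62)² = 5.6356

5.636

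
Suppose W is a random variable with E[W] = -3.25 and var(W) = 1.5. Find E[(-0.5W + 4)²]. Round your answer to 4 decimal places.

E[-0.5W + 4] = -0.5·-3.25 + 4 = 5.625
var(-0.5W + 4) = (-0.5)²·1.5 = 0.375
E[(-0.5W + 4)²] = var((-0.5W + 4)) + (E[(-0.5W + 4)])² = 0.375 + (5.625)² = 32.015625

32.0156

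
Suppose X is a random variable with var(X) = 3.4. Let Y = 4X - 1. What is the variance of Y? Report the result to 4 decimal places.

var(4X - 1) = (4)²·var(X) = 16·3.4 = 54.4

54.4000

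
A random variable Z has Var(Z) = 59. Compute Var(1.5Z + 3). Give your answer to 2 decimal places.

132.75

Var(1.5Z + 3) = (1.5)²·Var(Z) = 2.25·59 = 132.75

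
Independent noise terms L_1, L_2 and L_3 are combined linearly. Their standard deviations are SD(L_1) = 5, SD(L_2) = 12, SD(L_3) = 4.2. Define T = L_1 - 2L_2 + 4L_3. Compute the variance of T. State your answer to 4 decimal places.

883.2400

V(L_1) = 25, V(L_2) = 144, V(L_3) = 17.64
By independence, V(T) = (1)²V(L_1) + (-2)²V(L_2) + (4)²V(L_3)
= (1)²·25 + (-2)²·144 + (4)²·17.64 = 883.24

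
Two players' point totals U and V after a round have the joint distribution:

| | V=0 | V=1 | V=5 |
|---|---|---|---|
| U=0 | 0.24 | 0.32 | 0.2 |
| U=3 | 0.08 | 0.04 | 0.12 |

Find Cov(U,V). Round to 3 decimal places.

0.509

E[U] = 0.72,  E[V] = 1.96
E[UV] = 1.92
Cov(U,V) = E[UV] − E[U]E[V] = 1.92 − (0.72)(1.96) = 0.5088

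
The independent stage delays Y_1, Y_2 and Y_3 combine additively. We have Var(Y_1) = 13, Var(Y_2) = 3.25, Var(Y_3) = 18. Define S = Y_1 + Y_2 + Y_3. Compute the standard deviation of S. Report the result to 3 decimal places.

By independence, Var(S) = (1)²Var(Y_1) + (1)²Var(Y_2) + (1)²Var(Y_3)
= (1)²·13 + (1)²·3.25 + (1)²·18 = 34.25
sd(S) = √34.25 ≈ 5.852

5.852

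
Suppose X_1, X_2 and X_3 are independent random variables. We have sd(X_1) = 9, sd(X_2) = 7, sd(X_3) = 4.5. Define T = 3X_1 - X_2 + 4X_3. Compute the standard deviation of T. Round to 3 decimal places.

Var(X_1) = 81, Var(X_2) = 49, Var(X_3) = 20.25
By independence, Var(T) = (3)²Var(X_1) + (-1)²Var(X_2) + (4)²Var(X_3)
= (3)²·81 + (-1)²·49 + (4)²·20.25 = 1102
sd(T) = √1102 ≈ 33.196

33.196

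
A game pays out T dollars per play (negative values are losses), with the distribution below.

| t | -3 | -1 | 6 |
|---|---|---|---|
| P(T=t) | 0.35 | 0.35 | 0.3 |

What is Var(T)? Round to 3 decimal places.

E[T] = (-3)(0.35) + (-1)(0.35) + (6)(0.3) = 0.4
E[T²] = (-3)²(0.35) + (-1)²(0.35) + (6)²(0.3) = 14.3
Var(T) = E[T²] − (E[T])² = 14.3 − (0.4)² = 14.14

14.140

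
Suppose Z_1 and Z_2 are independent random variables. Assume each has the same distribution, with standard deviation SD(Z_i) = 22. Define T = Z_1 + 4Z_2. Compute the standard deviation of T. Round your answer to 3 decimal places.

90.708

Var(Z_i) = (22)² = 484
By independence, Var(T) = (1)²Var(Z_1) + (4)²Var(Z_2)
= (1)²·484 + (4)²·484 = 8228
SD(T) = √8228 ≈ 90.708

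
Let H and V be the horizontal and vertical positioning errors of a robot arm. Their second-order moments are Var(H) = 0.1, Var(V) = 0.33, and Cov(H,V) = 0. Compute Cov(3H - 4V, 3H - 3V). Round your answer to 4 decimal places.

4.8600

Cov(3H - 4V, 3H - 3V) = (3)(3)Var(H) + (-4)(-3)Var(V) + [(3)(-3) + (-4)(3)]Cov(H,V)
= 9·0.1 + 12·0.33 + -21·0 = 4.86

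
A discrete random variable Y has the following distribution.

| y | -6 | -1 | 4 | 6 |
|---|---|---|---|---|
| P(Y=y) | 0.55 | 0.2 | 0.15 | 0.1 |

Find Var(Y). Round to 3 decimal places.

20.710

E[Y] = (-6)(0.55) + (-1)(0.2) + (4)(0.15) + (6)(0.1) = -2.3
E[Y²] = (-6)²(0.55) + (-1)²(0.2) + (4)²(0.15) + (6)²(0.1) = 26
Var(Y) = E[Y²] − (E[Y])² = 26 − (-2.3)² = 20.71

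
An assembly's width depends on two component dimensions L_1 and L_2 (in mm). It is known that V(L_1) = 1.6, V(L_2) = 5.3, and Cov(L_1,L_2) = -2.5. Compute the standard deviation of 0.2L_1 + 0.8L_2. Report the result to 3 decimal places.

1.630

V(0.2L_1 + 0.8L_2) = (0.2)²·V(L_1) + (0.8)²·V(L_2) + 2·(0.2)·(0.8)·Cov(L_1,L_2)
= 0.04·1.6 + 0.64·5.3 + 0.32·-2.5 = 2.656
SD(0.2L_1 + 0.8L_2) = √2.656 ≈ 1.630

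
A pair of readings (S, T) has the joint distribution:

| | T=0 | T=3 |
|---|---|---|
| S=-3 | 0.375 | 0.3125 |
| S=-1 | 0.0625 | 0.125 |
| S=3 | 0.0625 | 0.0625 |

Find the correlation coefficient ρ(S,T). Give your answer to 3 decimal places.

0.063

E[S] = -1.875,  E[T] = 1.5
E[ST] = -2.625
Cov(S,T) = E[ST] − E[S]E[T] = -2.625 − (-1.875)(1.5) = 0.1875
var(S) = 3.984375,  var(T) = 2.25
ρ = 0.1875 / √(3.984375·2.25) ≈ 0.063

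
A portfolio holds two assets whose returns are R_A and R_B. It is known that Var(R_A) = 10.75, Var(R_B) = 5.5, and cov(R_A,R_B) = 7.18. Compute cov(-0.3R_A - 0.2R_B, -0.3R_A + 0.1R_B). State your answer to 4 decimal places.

cov(-0.3R_A - 0.2R_B, -0.3R_A + 0.1R_B) = (-0.3)(-0.3)Var(R_A) + (-0.2)(0.1)Var(R_B) + [(-0.3)(0.1) + (-0.2)(-0.3)]cov(R_A,R_B)
= 0.09·10.75 + -0.02·5.5 + 0.03·7.18 = 1.0729

1.0729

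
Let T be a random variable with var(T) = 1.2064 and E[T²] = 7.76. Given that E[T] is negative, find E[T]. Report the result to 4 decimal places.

(E[T])² = E[T²] − var(T) = 7.76 − 1.2064 = 6.5536
E[T] = −√6.5536 = -2.56

-2.5600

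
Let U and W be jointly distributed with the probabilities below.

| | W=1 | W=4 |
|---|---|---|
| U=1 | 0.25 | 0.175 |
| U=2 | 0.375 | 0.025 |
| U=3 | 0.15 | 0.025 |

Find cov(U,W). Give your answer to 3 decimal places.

-0.281

E[U] = 1.75,  E[W] = 1.675
E[UW] = 2.65
cov(U,W) = E[UW] − E[U]E[W] = 2.65 − (1.75)(1.675) = -0.28125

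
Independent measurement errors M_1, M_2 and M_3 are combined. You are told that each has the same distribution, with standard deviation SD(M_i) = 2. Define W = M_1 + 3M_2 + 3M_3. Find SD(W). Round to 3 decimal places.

Var(M_i) = (2)² = 4
By independence, Var(W) = (1)²Var(M_1) + (3)²Var(M_2) + (3)²Var(M_3)
= (1)²·4 + (3)²·4 + (3)²·4 = 76
SD(W) = √76 ≈ 8.718

8.718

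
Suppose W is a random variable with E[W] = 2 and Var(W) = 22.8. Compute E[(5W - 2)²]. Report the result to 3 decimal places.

634.000

E[5W - 2] = 5·2 − 2 = 8
Var(5W - 2) = (5)²·22.8 = 570
E[(5W - 2)²] = Var((5W - 2)) + (E[(5W - 2)])² = 570 + (8)² = 634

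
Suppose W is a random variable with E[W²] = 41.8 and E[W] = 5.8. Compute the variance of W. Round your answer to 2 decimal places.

Var(W) = 41.8 − (5.8)² = 8.16

8.16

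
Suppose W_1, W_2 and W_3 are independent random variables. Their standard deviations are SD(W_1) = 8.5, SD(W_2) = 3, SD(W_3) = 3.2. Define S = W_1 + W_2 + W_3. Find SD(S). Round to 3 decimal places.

9.565

Var(W_1) = 72.25, Var(W_2) = 9, Var(W_3) = 10.24
By independence, Var(S) = (1)²Var(W_1) + (1)²Var(W_2) + (1)²Var(W_3)
= (1)²·72.25 + (1)²·9 + (1)²·10.24 = 91.49
SD(S) = √91.49 ≈ 9.565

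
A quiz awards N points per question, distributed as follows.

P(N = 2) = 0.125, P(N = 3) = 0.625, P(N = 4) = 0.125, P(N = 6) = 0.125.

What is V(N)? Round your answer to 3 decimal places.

1.234

E[N] = (2)(0.125) + (3)(0.625) + (4)(0.125) + (6)(0.125) = 3.375
E[N²] = (2)²(0.125) + (3)²(0.625) + (4)²(0.125) + (6)²(0.125) = 12.625
V(N) = E[N²] − (E[N])² = 12.625 − (3.375)² = 1.234375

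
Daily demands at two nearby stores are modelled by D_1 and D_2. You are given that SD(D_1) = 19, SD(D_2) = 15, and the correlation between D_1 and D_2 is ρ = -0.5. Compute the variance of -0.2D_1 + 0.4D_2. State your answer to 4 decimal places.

73.2400

Var(D_1) = (19)² = 361;  Var(D_2) = (15)² = 225
Cov(D_1,D_2) = ρ·SD(D_1)·SD(D_2) = -0.5·19·15 = -142.5
Var(-0.2D_1 + 0.4D_2) = (-0.2)²·Var(D_1) + (0.4)²·Var(D_2) + 2·(-0.2)·(0.4)·Cov(D_1,D_2)
= 0.04·361 + 0.16·225 + -0.16·-142.5 = 73.24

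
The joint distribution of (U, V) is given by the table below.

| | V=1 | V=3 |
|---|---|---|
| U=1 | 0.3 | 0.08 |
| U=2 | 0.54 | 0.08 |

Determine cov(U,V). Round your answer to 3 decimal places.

-0.038

E[U] = 1.62,  E[V] = 1.32
E[UV] = 2.1
cov(U,V) = E[UV] − E[U]E[V] = 2.1 − (1.62)(1.32) = -0.0384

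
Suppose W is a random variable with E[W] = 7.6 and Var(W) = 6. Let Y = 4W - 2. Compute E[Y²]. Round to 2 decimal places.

E[4W - 2] = 4·7.6 − 2 = 28.4
Var(4W - 2) = (4)²·6 = 96
E[Y²] = Var(Y) + (E[Y])² = 96 + (28.4)² = 902.56

902.56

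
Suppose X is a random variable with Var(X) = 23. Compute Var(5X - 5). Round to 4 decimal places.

575.0000

Var(5X - 5) = (5)²·Var(X) = 25·23 = 575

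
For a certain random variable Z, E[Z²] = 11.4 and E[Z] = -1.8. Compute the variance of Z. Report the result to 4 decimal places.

8.1600

Var(Z) = 11.4 − (-1.8)² = 8.16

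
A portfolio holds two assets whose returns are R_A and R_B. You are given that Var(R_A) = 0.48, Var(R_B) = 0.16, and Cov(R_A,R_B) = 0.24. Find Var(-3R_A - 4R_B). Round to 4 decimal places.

Var(-3R_A - 4R_B) = (-3)²·Var(R_A) + (-4)²·Var(R_B) + 2·(-3)·(-4)·Cov(R_A,R_B)
= 9·0.48 + 16·0.16 + 24·0.24 = 12.64

12.6400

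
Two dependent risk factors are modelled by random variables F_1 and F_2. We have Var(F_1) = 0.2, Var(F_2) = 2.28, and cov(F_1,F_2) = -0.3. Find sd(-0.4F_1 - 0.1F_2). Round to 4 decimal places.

Var(-0.4F_1 - 0.1F_2) = (-0.4)²·Var(F_1) + (-0.1)²·Var(F_2) + 2·(-0.4)·(-0.1)·cov(F_1,F_2)
= 0.16·0.2 + 0.01·2.28 + 0.08·-0.3 = 0.0308
sd(-0.4F_1 - 0.1F_2) = √0.0308 ≈ 0.1755

0.1755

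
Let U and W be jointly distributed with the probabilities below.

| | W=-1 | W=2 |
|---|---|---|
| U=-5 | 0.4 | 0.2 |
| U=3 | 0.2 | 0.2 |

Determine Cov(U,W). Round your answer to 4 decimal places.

E[U] = -1.8,  E[W] = 0.2
E[UW] = 0.6
Cov(U,W) = E[UW] − E[U]E[W] = 0.6 − (-1.8)(0.2) = 0.96

0.9600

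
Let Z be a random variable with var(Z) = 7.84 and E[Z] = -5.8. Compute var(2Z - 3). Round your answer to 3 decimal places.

31.360

var(2Z - 3) = (2)²·var(Z) = 4·7.84 = 31.36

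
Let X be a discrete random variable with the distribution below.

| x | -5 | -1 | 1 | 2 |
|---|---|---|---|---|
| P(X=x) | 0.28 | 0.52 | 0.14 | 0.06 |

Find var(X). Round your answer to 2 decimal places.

E[X] = (-5)(0.28) + (-1)(0.52) + (1)(0.14) + (2)(0.06) = -1.66
E[X²] = (-5)²(0.28) + (-1)²(0.52) + (1)²(0.14) + (2)²(0.06) = 7.9
var(X) = E[X²] − (E[X])² = 7.9 − (-1.66)² = 5.1444

5.14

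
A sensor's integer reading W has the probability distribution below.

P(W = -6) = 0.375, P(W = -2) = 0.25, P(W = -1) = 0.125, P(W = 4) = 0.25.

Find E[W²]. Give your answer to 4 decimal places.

18.6250

E[W²] = (-6)²(0.375) + (-2)²(0.25) + (-1)²(0.125) + (4)²(0.25) = 18.625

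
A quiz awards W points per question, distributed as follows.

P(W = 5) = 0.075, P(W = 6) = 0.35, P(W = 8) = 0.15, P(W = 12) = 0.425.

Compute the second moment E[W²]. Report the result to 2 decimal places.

E[W²] = (5)²(0.075) + (6)²(0.35) + (8)²(0.15) + (12)²(0.425) = 85.275

85.28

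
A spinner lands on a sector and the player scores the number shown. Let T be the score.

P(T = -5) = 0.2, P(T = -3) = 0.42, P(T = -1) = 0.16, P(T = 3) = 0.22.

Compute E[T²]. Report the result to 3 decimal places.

E[T²] = (-5)²(0.2) + (-3)²(0.42) + (-1)²(0.16) + (3)²(0.22) = 10.92

10.920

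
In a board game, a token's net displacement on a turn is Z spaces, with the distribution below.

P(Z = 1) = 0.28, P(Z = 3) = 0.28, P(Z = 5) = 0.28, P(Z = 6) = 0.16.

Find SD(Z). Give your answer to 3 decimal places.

E[Z] = (1)(0.28) + (3)(0.28) + (5)(0.28) + (6)(0.16) = 3.48
E[Z²] = (1)²(0.28) + (3)²(0.28) + (5)²(0.28) + (6)²(0.16) = 15.56
V(Z) = E[Z²] − (E[Z])² = 15.56 − (3.48)² = 3.4496
SD(Z) = √3.4496 ≈ 1.857

1.857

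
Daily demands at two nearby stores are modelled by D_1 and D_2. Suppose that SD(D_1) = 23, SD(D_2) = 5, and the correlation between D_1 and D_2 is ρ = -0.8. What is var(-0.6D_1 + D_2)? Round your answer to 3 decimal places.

325.840

var(D_1) = (23)² = 529;  var(D_2) = (5)² = 25
Cov(D_1,D_2) = ρ·SD(D_1)·SD(D_2) = -0.8·23·5 = -92
var(-0.6D_1 + D_2) = (-0.6)²·var(D_1) + (1)²·var(D_2) + 2·(-0.6)·(1)·Cov(D_1,D_2)
= 0.36·529 + 1·25 + -1.2·-92 = 325.84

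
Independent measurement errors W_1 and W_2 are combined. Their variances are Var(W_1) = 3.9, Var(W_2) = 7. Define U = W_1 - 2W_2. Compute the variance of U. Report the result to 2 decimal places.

31.90

By independence, Var(U) = (1)²Var(W_1) + (-2)²Var(W_2)
= (1)²·3.9 + (-2)²·7 = 31.9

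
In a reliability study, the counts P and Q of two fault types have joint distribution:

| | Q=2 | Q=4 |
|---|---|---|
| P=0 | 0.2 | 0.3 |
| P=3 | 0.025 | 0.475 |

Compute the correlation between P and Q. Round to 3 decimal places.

E[P] = 1.5,  E[Q] = 3.55
E[PQ] = 5.85
cov(P,Q) = E[PQ] − E[P]E[Q] = 5.85 − (1.5)(3.55) = 0.525
V(P) = 2.25,  V(Q) = 0.6975
ρ = 0.525 / √(2.25·0.6975) ≈ 0.419

0.419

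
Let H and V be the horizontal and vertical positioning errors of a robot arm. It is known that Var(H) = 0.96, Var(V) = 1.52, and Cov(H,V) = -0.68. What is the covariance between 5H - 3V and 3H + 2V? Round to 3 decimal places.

4.600

Cov(5H - 3V, 3H + 2V) = (5)(3)Var(H) + (-3)(2)Var(V) + [(5)(2) + (-3)(3)]Cov(H,V)
= 15·0.96 + -6·1.52 + 1·-0.68 = 4.6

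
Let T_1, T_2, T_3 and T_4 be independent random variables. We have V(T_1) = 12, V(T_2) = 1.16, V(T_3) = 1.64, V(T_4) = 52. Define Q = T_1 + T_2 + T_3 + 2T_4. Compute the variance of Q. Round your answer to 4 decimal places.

By independence, V(Q) = (1)²V(T_1) + (1)²V(T_2) + (1)²V(T_3) + (2)²V(T_4)
= (1)²·12 + (1)²·1.16 + (1)²·1.64 + (2)²·52 = 222.8

222.8000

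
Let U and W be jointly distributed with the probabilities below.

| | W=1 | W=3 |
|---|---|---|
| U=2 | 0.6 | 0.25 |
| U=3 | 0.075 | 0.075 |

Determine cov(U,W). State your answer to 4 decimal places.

0.0525

E[U] = 2.15,  E[W] = 1.65
E[UW] = 3.6
cov(U,W) = E[UW] − E[U]E[W] = 3.6 − (2.15)(1.65) = 0.0525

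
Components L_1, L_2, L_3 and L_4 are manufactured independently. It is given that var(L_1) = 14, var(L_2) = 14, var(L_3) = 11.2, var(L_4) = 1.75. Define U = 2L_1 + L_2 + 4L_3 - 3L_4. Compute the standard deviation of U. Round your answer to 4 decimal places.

16.2773

By independence, var(U) = (2)²var(L_1) + (1)²var(L_2) + (4)²var(L_3) + (-3)²var(L_4)
= (2)²·14 + (1)²·14 + (4)²·11.2 + (-3)²·1.75 = 264.95
σ(U) = √264.95 ≈ 16.2773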